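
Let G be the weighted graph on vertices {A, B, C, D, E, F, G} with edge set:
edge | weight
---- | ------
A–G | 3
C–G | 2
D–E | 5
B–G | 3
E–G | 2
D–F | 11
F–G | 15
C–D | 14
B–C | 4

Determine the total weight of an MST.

Sort edges by weight, then run Kruskal:
C–G (2): add — endpoints in different components.
E–G (2): add — endpoints in different components.
A–G (3): add — endpoints in different components.
B–G (3): add — endpoints in different components.
B–C (4): skip — B and C already connected.
D–E (5): add — endpoints in different components.
D–F (11): add — endpoints in different components.
MST edges: C–G, E–G, A–G, B–G, D–E, D–F; total weight 2+2+3+3+5+11 = 26.

26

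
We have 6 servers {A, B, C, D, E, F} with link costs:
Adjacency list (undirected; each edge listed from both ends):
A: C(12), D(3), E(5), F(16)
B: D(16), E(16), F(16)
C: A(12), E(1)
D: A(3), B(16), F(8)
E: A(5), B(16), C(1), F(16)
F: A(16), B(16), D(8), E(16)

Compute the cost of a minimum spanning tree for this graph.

Prim, starting at A.
Step 1: cheapest edge leaving the tree is A–D (3); add D.
Step 2: cheapest edge leaving the tree is A–E (5); add E.
Step 3: cheapest edge leaving the tree is C–E (1); add C.
Step 4: cheapest edge leaving the tree is D–F (8); add F.
Step 5: cheapest edge leaving the tree is B–D (16); add B.
MST edges: A–D, A–E, C–E, D–F, B–D; total weight 3+5+1+8+16 = 33.

33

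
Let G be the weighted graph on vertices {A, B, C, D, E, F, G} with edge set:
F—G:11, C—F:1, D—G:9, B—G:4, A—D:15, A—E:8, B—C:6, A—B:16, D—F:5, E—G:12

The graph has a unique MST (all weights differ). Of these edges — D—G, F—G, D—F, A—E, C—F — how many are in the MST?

Kruskal's algorithm — process edges by increasing weight (ties by edge label):
C—F (1): add — endpoints in different components.
B—G (4): add — endpoints in different components.
D—F (5): add — endpoints in different components.
B—C (6): add — endpoints in different components.
A—E (8): add — endpoints in different components.
D—G (9): skip — D and G already connected.
F—G (11): skip — F and G already connected.
E—G (12): add — endpoints in different components.
MST edge set: {C—F, B—G, D—F, B—C, A—E, E—G}.
Of the listed edges, {D—F, A—E, C—F} are in the MST → 3.

3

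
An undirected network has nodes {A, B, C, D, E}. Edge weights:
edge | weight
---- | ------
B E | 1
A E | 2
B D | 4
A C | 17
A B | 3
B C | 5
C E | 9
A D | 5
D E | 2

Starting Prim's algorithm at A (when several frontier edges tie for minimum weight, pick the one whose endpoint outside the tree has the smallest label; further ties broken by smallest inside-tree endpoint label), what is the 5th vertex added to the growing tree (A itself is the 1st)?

Prim's algorithm from A:
Step 1: cheapest edge leaving the tree is A E (2); add E.
Step 2: cheapest edge leaving the tree is B E (1); add B.
Step 3: cheapest edge leaving the tree is D E (2); add D.
Step 4: cheapest edge leaving the tree is B C (5); add C.
Vertex order: A, E, B, D, C. The 5th vertex is C.

C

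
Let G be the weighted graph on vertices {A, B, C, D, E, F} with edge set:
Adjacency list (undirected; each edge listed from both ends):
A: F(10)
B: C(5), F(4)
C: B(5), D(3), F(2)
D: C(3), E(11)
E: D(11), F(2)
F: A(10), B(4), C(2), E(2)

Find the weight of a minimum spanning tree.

21

Kruskal: consider edges lightest-first.
C-F (2): add. Components now {A} {B} {C,F} {D} {E}
E-F (2): add. Components now {A} {B} {C,E,F} {D}
C-D (3): add. Components now {A} {B} {C,D,E,F}
B-F (4): add. Components now {A} {B,C,D,E,F}
B-C (5): skip — B and C already connected.
A-F (10): add. Components now {A,B,C,D,E,F}
MST edges: C-F, E-F, C-D, B-F, A-F; total weight 2+2+3+4+10 = 21.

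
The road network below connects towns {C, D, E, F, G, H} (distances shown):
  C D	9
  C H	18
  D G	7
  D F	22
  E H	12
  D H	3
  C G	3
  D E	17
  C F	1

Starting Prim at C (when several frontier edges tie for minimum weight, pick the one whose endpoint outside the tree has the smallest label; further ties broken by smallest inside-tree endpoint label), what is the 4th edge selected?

D-H

Grow the tree from C using Prim:
Step 1: cheapest edge leaving the tree is C F (1); add F.
Step 2: cheapest edge leaving the tree is C G (3); add G.
Step 3: cheapest edge leaving the tree is D G (7); add D.
Step 4: cheapest edge leaving the tree is D H (3); add H.
Step 5: cheapest edge leaving the tree is E H (12); add E.
The 4th edge added is D H.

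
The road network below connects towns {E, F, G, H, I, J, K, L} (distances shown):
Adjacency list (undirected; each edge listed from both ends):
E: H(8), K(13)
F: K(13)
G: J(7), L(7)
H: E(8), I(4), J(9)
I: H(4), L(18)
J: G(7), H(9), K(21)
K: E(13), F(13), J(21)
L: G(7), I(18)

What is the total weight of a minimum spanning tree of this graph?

61

Kruskal's algorithm — process edges by increasing weight (ties by edge label):
H-I (4): add — endpoints in different components.
G-J (7): add — endpoints in different components.
G-L (7): add — endpoints in different components.
E-H (8): add — endpoints in different components.
H-J (9): add — endpoints in different components.
E-K (13): add — endpoints in different components.
F-K (13): add — endpoints in different components.
MST edges: H-I, G-J, G-L, E-H, H-J, E-K, F-K; total weight 4+7+7+8+9+13+13 = 61.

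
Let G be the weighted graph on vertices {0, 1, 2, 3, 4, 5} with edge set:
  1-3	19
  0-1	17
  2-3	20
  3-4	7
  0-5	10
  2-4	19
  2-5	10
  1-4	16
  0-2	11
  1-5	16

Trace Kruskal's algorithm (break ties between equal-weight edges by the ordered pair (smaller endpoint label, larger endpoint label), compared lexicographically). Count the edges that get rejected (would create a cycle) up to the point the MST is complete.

Kruskal's algorithm — process edges by increasing weight (ties by edge label):
3-4 (7): add. Components now {0} {1} {2} {3,4} {5}
0-5 (10): add. Components now {0,5} {1} {2} {3,4}
2-5 (10): add. Components now {0,2,5} {1} {3,4}
0-2 (11): skip — 0 and 2 already connected.
1-4 (16): add. Components now {0,2,5} {1,3,4}
1-5 (16): add. Components now {0,1,2,3,4,5}
Edges rejected before the tree was complete: 1.

1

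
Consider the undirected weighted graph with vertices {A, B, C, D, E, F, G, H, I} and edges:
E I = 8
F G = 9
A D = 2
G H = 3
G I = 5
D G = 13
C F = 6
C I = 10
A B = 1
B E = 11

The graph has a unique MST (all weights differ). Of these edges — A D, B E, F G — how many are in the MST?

Sort edges by weight, then run Kruskal:
A B (1): add — endpoints in different components.
A D (2): add — endpoints in different components.
G H (3): add — endpoints in different components.
G I (5): add — endpoints in different components.
C F (6): add — endpoints in different components.
E I (8): add — endpoints in different components.
F G (9): add — endpoints in different components.
C I (10): skip — C and I already connected.
B E (11): add — endpoints in different components.
MST edge set: {A B, A D, G H, G I, C F, E I, F G, B E}.
Of the listed edges, {A D, B E, F G} are in the MST → 3.

3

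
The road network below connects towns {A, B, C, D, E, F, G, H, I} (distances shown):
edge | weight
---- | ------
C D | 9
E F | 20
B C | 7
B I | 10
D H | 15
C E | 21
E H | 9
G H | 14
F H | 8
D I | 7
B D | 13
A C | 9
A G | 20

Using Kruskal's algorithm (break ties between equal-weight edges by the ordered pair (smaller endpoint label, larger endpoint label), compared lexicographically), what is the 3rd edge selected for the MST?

F-H

Kruskal's algorithm — process edges by increasing weight (ties by edge label):
B C (7): add — endpoints in different components.
D I (7): add — endpoints in different components.
F H (8): add — endpoints in different components.
A C (9): add — endpoints in different components.
C D (9): add — endpoints in different components.
E H (9): add — endpoints in different components.
B I (10): skip — B and I already connected.
B D (13): skip — B and D already connected.
G H (14): add — endpoints in different components.
D H (15): add — endpoints in different components.
The 3rd edge added is F H.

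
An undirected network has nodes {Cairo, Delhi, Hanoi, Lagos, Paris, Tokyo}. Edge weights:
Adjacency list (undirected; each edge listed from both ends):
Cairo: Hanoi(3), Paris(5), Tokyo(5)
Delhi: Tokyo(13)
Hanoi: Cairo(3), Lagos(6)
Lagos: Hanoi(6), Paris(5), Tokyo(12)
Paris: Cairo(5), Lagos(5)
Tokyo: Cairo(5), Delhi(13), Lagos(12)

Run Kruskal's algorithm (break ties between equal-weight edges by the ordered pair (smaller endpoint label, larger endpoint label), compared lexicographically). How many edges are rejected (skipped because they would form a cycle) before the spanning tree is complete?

Sort edges by weight, then run Kruskal:
Cairo–Hanoi (3): add — endpoints in different components.
Cairo–Paris (5): add — endpoints in different components.
Cairo–Tokyo (5): add — endpoints in different components.
Lagos–Paris (5): add — endpoints in different components.
Hanoi–Lagos (6): skip — Lagos and Hanoi already connected.
Lagos–Tokyo (12): skip — Lagos and Tokyo already connected.
Delhi–Tokyo (13): add — endpoints in different components.
Edges rejected before the tree was complete: 2.

2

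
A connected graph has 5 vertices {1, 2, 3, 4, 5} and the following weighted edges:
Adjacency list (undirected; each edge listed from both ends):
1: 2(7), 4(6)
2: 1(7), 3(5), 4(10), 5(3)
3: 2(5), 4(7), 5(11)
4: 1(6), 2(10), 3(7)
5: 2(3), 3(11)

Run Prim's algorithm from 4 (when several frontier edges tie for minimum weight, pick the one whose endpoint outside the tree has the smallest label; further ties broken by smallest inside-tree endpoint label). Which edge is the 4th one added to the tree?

2-3

Prim's algorithm from 4:
Step 1: cheapest edge leaving the tree is 1—4 (6); add 1.
Step 2: cheapest edge leaving the tree is 1—2 (7); add 2.
Step 3: cheapest edge leaving the tree is 2—5 (3); add 5.
Step 4: cheapest edge leaving the tree is 2—3 (5); add 3.
The 4th edge added is 2—3.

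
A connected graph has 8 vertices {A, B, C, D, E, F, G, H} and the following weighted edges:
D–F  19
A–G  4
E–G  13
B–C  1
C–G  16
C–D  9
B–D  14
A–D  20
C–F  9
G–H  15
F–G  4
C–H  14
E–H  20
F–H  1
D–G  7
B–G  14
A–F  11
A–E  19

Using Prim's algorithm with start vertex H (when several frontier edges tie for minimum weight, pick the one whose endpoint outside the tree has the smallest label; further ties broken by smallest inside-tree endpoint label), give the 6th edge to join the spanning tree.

Grow the tree from H using Prim:
Step 1: cheapest edge leaving the tree is F–H (1); add F.
Step 2: cheapest edge leaving the tree is F–G (4); add G.
Step 3: cheapest edge leaving the tree is A–G (4); add A.
Step 4: cheapest edge leaving the tree is D–G (7); add D.
Step 5: cheapest edge leaving the tree is C–D (9); add C.
Step 6: cheapest edge leaving the tree is B–C (1); add B.
Step 7: cheapest edge leaving the tree is E–G (13); add E.
The 6th edge added is B–C.

B-C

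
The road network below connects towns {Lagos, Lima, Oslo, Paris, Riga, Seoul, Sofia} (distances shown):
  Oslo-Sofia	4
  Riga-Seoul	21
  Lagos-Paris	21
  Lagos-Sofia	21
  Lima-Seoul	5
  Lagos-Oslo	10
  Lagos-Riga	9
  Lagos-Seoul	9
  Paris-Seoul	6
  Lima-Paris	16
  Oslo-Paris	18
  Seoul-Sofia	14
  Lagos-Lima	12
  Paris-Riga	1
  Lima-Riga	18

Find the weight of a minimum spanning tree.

35

Prim's algorithm from Oslo:
Step 1: cheapest edge leaving the tree is Oslo-Sofia (4); add Sofia.
Step 2: cheapest edge leaving the tree is Lagos-Oslo (10); add Lagos.
Step 3: cheapest edge leaving the tree is Lagos-Riga (9); add Riga.
Step 4: cheapest edge leaving the tree is Paris-Riga (1); add Paris.
Step 5: cheapest edge leaving the tree is Paris-Seoul (6); add Seoul.
Step 6: cheapest edge leaving the tree is Lima-Seoul (5); add Lima.
MST edges: Oslo-Sofia, Lagos-Oslo, Lagos-Riga, Paris-Riga, Paris-Seoul, Lima-Seoul; total weight 4+10+9+1+6+5 = 35.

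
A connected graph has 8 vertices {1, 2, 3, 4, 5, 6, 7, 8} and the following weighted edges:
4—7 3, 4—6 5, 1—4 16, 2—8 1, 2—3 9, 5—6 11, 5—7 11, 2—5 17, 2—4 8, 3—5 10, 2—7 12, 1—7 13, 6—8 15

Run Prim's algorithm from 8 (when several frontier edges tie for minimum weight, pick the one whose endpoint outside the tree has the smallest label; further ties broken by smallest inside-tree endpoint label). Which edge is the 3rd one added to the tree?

Prim, starting at 8.
Step 1: frontier [2—8 1, 6—8 15] → take 2—8 (1); add 2.
Step 2: frontier [2—4 8, 2—3 9, 2—7 12, 2—5 17, 6—8 15] → take 2—4 (8); add 4.
Step 3: frontier [2—3 9, 2—7 12, 2—5 17, 4—7 3, 4—6 5, 1—4 16, 6—8 15] → take 4—7 (3); add 7.
Step 4: frontier [2—3 9, 2—5 17, 4—6 5, 1—4 16, 5—7 11, 1—7 13, 6—8 15] → take 4—6 (5); add 6.
Step 5: frontier [2—3 9, 2—5 17, 1—4 16, 5—6 11, 5—7 11, 1—7 13] → take 2—3 (9); add 3.
Step 6: frontier [2—5 17, 3—5 10, 1—4 16, 5—6 11, 5—7 11, 1—7 13] → take 3—5 (10); add 5.
Step 7: frontier [1—4 16, 1—7 13] → take 1—7 (13); add 1.
The 3rd edge added is 4—7.

4-7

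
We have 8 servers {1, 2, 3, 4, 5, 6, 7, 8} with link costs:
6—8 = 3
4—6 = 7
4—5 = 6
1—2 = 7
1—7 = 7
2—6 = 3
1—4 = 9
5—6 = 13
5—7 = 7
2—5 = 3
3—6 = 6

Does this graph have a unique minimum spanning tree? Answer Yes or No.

Kruskal's algorithm — process edges by increasing weight (ties by edge label):
2—5 (3): add — endpoints in different components.
2—6 (3): add — endpoints in different components.
6—8 (3): add — endpoints in different components.
3—6 (6): add — endpoints in different components.
4—5 (6): add — endpoints in different components.
1—2 (7): add — endpoints in different components.
1—7 (7): add — endpoints in different components.
Non-tree edge 5—7 has weight 7, equal to the heaviest edge on its tree cycle — swapping gives another MST of the same weight. Not unique.

No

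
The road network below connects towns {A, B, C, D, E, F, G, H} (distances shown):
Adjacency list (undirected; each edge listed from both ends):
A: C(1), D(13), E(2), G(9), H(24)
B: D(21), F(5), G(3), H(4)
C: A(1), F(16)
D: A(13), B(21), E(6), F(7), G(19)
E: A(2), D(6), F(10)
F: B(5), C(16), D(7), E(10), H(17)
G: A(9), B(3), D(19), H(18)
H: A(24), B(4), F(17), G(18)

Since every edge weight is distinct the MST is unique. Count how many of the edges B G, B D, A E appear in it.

Kruskal's algorithm — process edges by increasing weight (ties by edge label):
A C (1): add — endpoints in different components.
A E (2): add — endpoints in different components.
B G (3): add — endpoints in different components.
B H (4): add — endpoints in different components.
B F (5): add — endpoints in different components.
D E (6): add — endpoints in different components.
D F (7): add — endpoints in different components.
MST edge set: {A C, A E, B G, B H, B F, D E, D F}.
Of the listed edges, {B G, A E} are in the MST → 2.

2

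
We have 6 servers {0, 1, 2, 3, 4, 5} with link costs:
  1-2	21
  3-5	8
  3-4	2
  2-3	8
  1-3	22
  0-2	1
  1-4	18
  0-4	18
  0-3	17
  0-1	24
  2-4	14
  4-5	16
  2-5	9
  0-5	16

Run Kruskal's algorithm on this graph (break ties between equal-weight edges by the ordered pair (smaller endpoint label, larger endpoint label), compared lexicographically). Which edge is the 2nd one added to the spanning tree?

3-4

Kruskal: consider edges lightest-first.
0-2 (1): add. Components now {0,2} {1} {3} {4} {5}
3-4 (2): add. Components now {0,2} {1} {3,4} {5}
2-3 (8): add. Components now {0,2,3,4} {1} {5}
3-5 (8): add. Components now {0,2,3,4,5} {1}
2-5 (9): skip — 2 and 5 already connected.
2-4 (14): skip — 2 and 4 already connected.
0-5 (16): skip — 0 and 5 already connected.
4-5 (16): skip — 4 and 5 already connected.
0-3 (17): skip — 0 and 3 already connected.
0-4 (18): skip — 0 and 4 already connected.
1-4 (18): add. Components now {0,1,2,3,4,5}
The 2nd edge added is 3-4.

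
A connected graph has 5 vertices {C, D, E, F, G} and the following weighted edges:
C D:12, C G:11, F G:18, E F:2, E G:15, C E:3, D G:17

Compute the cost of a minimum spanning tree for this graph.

Kruskal's algorithm — process edges by increasing weight (ties by edge label):
E F (2): add. Components now {C} {D} {E,F} {G}
C E (3): add. Components now {C,E,F} {D} {G}
C G (11): add. Components now {C,E,F,G} {D}
C D (12): add. Components now {C,D,E,F,G}
MST edges: E F, C E, C G, C D; total weight 2+3+11+12 = 28.

28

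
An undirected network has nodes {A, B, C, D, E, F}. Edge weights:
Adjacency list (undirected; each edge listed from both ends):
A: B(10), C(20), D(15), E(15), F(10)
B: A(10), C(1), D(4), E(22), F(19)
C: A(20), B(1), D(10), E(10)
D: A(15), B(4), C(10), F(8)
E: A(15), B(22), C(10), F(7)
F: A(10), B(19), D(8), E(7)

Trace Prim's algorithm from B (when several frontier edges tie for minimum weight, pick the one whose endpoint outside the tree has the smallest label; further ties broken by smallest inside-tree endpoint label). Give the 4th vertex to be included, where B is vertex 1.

F

Prim's algorithm from B:
Step 1: cheapest edge leaving the tree is B—C (1); add C.
Step 2: cheapest edge leaving the tree is B—D (4); add D.
Step 3: cheapest edge leaving the tree is D—F (8); add F.
Step 4: cheapest edge leaving the tree is E—F (7); add E.
Step 5: cheapest edge leaving the tree is A—B (10); add A.
Vertex order: B, C, D, F, E, A. The 4th vertex is F.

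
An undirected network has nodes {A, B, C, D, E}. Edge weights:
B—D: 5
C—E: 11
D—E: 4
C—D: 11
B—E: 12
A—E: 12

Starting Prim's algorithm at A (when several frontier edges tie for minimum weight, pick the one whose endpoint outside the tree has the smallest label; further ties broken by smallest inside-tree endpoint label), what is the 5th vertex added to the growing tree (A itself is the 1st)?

C

Prim's algorithm from A:
Step 1: frontier [A—E 12] → take A—E (12); add E.
Step 2: frontier [D—E 4, C—E 11, B—E 12] → take D—E (4); add D.
Step 3: frontier [B—D 5, C—D 11, C—E 11, B—E 12] → take B—D (5); add B.
Step 4: frontier [C—D 11, C—E 11] → take C—D (11); add C.
Vertex order: A, E, D, B, C. The 5th vertex is C.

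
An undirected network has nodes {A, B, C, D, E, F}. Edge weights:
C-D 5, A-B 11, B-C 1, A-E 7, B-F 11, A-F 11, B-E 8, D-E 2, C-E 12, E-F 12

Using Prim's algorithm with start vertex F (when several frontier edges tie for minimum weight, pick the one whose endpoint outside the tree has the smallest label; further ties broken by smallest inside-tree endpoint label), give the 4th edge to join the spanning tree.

Grow the tree from F using Prim:
Step 1: cheapest edge leaving the tree is A-F (11); add A.
Step 2: cheapest edge leaving the tree is A-E (7); add E.
Step 3: cheapest edge leaving the tree is D-E (2); add D.
Step 4: cheapest edge leaving the tree is C-D (5); add C.
Step 5: cheapest edge leaving the tree is B-C (1); add B.
The 4th edge added is C-D.

C-D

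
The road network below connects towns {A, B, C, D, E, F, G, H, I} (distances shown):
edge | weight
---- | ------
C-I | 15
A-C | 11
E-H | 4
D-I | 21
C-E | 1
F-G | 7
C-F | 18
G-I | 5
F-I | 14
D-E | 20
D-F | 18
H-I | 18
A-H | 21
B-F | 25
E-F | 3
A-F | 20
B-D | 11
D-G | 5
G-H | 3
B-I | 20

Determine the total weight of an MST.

43

Kruskal: consider edges lightest-first.
C-E (1): add — endpoints in different components.
E-F (3): add — endpoints in different components.
G-H (3): add — endpoints in different components.
E-H (4): add — endpoints in different components.
D-G (5): add — endpoints in different components.
G-I (5): add — endpoints in different components.
F-G (7): skip — F and G already connected.
A-C (11): add — endpoints in different components.
B-D (11): add — endpoints in different components.
MST edges: C-E, E-F, G-H, E-H, D-G, G-I, A-C, B-D; total weight 1+3+3+4+5+5+11+11 = 43.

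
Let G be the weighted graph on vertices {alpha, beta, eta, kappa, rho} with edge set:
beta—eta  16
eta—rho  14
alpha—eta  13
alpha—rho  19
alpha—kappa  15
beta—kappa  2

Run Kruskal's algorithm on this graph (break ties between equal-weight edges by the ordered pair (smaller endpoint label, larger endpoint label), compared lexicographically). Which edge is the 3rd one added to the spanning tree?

eta-rho

Sort edges by weight, then run Kruskal:
beta—kappa (2): add — endpoints in different components.
alpha—eta (13): add — endpoints in different components.
eta—rho (14): add — endpoints in different components.
alpha—kappa (15): add — endpoints in different components.
The 3rd edge added is eta—rho.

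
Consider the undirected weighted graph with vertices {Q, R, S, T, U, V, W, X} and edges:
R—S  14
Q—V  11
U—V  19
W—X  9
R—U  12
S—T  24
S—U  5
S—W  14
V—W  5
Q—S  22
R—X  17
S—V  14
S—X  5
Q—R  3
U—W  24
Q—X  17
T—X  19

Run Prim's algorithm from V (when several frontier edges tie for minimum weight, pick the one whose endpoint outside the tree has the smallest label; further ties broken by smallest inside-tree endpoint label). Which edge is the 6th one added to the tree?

Prim's algorithm from V:
Step 1: cheapest edge leaving the tree is V—W (5); add W.
Step 2: cheapest edge leaving the tree is W—X (9); add X.
Step 3: cheapest edge leaving the tree is S—X (5); add S.
Step 4: cheapest edge leaving the tree is S—U (5); add U.
Step 5: cheapest edge leaving the tree is Q—V (11); add Q.
Step 6: cheapest edge leaving the tree is Q—R (3); add R.
Step 7: cheapest edge leaving the tree is T—X (19); add T.
The 6th edge added is Q—R.

Q-R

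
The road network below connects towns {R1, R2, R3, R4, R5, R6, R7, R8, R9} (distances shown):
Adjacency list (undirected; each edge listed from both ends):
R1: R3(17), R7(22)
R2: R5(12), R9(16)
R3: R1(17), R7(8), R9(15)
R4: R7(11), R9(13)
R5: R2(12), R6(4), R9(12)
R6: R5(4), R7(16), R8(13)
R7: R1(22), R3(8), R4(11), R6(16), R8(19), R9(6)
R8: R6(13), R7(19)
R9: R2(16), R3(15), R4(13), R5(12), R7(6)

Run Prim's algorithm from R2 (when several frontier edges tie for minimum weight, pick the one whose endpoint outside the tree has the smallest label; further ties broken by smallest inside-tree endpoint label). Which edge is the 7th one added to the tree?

R6-R8

Prim's algorithm from R2:
Step 1: frontier [R2 R5 12, R2 R9 16] → take R2 R5 (12); add R5.
Step 2: frontier [R2 R9 16, R5 R6 4, R5 R9 12] → take R5 R6 (4); add R6.
Step 3: frontier [R2 R9 16, R5 R9 12, R6 R8 13, R6 R7 16] → take R5 R9 (12); add R9.
Step 4: frontier [R6 R8 13, R6 R7 16, R7 R9 6, R4 R9 13, R3 R9 15] → take R7 R9 (6); add R7.
Step 5: frontier [R6 R8 13, R3 R7 8, R4 R7 11, R7 R8 19, R1 R7 22, R4 R9 13, R3 R9 15] → take R3 R7 (8); add R3.
Step 6: frontier [R1 R3 17, R6 R8 13, R4 R7 11, R7 R8 19, R1 R7 22, R4 R9 13] → take R4 R7 (11); add R4.
Step 7: frontier [R1 R3 17, R6 R8 13, R7 R8 19, R1 R7 22] → take R6 R8 (13); add R8.
Step 8: frontier [R1 R3 17, R1 R7 22] → take R1 R3 (17); add R1.
The 7th edge added is R6 R8.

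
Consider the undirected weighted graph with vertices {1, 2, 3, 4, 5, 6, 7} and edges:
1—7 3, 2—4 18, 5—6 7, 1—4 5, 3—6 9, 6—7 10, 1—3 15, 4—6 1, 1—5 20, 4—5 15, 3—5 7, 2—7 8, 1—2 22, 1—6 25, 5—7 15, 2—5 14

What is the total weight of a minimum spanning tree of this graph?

31

Prim, starting at 3.
Step 1: cheapest edge leaving the tree is 3—5 (7); add 5.
Step 2: cheapest edge leaving the tree is 5—6 (7); add 6.
Step 3: cheapest edge leaving the tree is 4—6 (1); add 4.
Step 4: cheapest edge leaving the tree is 1—4 (5); add 1.
Step 5: cheapest edge leaving the tree is 1—7 (3); add 7.
Step 6: cheapest edge leaving the tree is 2—7 (8); add 2.
MST edges: 3—5, 5—6, 4—6, 1—4, 1—7, 2—7; total weight 7+7+1+5+3+8 = 31.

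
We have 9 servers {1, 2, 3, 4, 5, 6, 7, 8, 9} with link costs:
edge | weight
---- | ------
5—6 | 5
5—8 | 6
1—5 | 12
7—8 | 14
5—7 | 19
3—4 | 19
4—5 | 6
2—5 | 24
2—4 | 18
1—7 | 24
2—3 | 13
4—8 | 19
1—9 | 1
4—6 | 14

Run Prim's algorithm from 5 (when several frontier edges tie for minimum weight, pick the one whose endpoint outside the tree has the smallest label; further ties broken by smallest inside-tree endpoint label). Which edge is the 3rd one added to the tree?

5-8

Prim's algorithm from 5:
Step 1: frontier [5—6 5, 4—5 6, 5—8 6, 1—5 12, 5—7 19, 2—5 24] → take 5—6 (5); add 6.
Step 2: frontier [4—5 6, 5—8 6, 1—5 12, 5—7 19, 2—5 24, 4—6 14] → take 4—5 (6); add 4.
Step 3: frontier [2—4 18, 3—4 19, 4—8 19, 5—8 6, 1—5 12, 5—7 19, 2—5 24] → take 5—8 (6); add 8.
Step 4: frontier [2—4 18, 3—4 19, 1—5 12, 5—7 19, 2—5 24, 7—8 14] → take 1—5 (12); add 1.
Step 5: frontier [1—9 1, 1—7 24, 2—4 18, 3—4 19, 5—7 19, 2—5 24, 7—8 14] → take 1—9 (1); add 9.
Step 6: frontier [1—7 24, 2—4 18, 3—4 19, 5—7 19, 2—5 24, 7—8 14] → take 7—8 (14); add 7.
Step 7: frontier [2—4 18, 3—4 19, 2—5 24] → take 2—4 (18); add 2.
Step 8: frontier [2—3 13, 3—4 19] → take 2—3 (13); add 3.
The 3rd edge added is 5—8.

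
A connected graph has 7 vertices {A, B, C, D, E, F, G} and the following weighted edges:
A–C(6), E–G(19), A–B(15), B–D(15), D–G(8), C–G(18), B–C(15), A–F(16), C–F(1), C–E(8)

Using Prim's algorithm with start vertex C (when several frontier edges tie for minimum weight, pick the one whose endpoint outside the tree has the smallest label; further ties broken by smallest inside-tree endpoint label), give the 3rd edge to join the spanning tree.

C-E

Prim's algorithm from C:
Step 1: cheapest edge leaving the tree is C–F (1); add F.
Step 2: cheapest edge leaving the tree is A–C (6); add A.
Step 3: cheapest edge leaving the tree is C–E (8); add E.
Step 4: cheapest edge leaving the tree is A–B (15); add B.
Step 5: cheapest edge leaving the tree is B–D (15); add D.
Step 6: cheapest edge leaving the tree is D–G (8); add G.
The 3rd edge added is C–E.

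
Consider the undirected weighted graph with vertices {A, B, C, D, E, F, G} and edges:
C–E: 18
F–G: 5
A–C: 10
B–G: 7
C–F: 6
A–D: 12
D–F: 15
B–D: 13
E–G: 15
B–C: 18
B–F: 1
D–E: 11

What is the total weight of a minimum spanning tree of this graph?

Grow the tree from C using Prim:
Step 1: frontier [C–F 6, A–C 10, B–C 18, C–E 18] → take C–F (6); add F.
Step 2: frontier [A–C 10, B–C 18, C–E 18, B–F 1, F–G 5, D–F 15] → take B–F (1); add B.
Step 3: frontier [B–G 7, B–D 13, A–C 10, C–E 18, F–G 5, D–F 15] → take F–G (5); add G.
Step 4: frontier [B–D 13, A–C 10, C–E 18, D–F 15, E–G 15] → take A–C (10); add A.
Step 5: frontier [A–D 12, B–D 13, C–E 18, D–F 15, E–G 15] → take A–D (12); add D.
Step 6: frontier [C–E 18, D–E 11, E–G 15] → take D–E (11); add E.
MST edges: C–F, B–F, F–G, A–C, A–D, D–E; total weight 6+1+5+10+12+11 = 45.

45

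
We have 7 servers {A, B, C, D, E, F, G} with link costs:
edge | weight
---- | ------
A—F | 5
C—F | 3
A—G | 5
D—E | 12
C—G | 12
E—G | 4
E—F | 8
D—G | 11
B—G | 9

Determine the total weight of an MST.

Prim, starting at E.
Step 1: cheapest edge leaving the tree is E—G (4); add G.
Step 2: cheapest edge leaving the tree is A—G (5); add A.
Step 3: cheapest edge leaving the tree is A—F (5); add F.
Step 4: cheapest edge leaving the tree is C—F (3); add C.
Step 5: cheapest edge leaving the tree is B—G (9); add B.
Step 6: cheapest edge leaving the tree is D—G (11); add D.
MST edges: E—G, A—G, A—F, C—F, B—G, D—G; total weight 4+5+5+3+9+11 = 37.

37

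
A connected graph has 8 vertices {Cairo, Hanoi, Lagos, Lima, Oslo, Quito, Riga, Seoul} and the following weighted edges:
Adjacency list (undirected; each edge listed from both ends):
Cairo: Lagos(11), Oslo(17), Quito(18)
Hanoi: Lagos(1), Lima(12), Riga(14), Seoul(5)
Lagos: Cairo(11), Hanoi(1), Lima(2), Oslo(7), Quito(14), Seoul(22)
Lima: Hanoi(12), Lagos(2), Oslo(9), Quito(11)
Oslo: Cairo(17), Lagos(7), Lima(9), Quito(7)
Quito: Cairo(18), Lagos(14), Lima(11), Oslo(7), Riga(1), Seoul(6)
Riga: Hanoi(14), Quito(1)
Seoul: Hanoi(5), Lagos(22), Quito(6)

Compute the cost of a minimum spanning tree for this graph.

33

Sort edges by weight, then run Kruskal:
Hanoi–Lagos (1): add — endpoints in different components.
Quito–Riga (1): add — endpoints in different components.
Lagos–Lima (2): add — endpoints in different components.
Hanoi–Seoul (5): add — endpoints in different components.
Quito–Seoul (6): add — endpoints in different components.
Lagos–Oslo (7): add — endpoints in different components.
Oslo–Quito (7): skip — Quito and Oslo already connected.
Lima–Oslo (9): skip — Oslo and Lima already connected.
Cairo–Lagos (11): add — endpoints in different components.
MST edges: Hanoi–Lagos, Quito–Riga, Lagos–Lima, Hanoi–Seoul, Quito–Seoul, Lagos–Oslo, Cairo–Lagos; total weight 1+1+2+5+6+7+11 = 33.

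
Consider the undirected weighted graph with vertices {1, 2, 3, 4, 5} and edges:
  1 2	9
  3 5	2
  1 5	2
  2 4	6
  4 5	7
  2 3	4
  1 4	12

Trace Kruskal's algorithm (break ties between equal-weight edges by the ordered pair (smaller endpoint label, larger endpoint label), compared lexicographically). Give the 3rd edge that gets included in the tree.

Sort edges by weight, then run Kruskal:
1 5 (2): add. Components now {1,5} {2} {3} {4}
3 5 (2): add. Components now {1,3,5} {2} {4}
2 3 (4): add. Components now {1,2,3,5} {4}
2 4 (6): add. Components now {1,2,3,4,5}
The 3rd edge added is 2 3.

2-3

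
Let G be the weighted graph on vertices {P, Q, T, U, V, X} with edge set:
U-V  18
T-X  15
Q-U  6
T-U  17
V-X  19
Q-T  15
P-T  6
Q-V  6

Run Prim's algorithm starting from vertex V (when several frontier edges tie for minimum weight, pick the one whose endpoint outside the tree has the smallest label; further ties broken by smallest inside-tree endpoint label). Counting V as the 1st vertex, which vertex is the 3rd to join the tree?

Prim's algorithm from V:
Step 1: cheapest edge leaving the tree is Q-V (6); add Q.
Step 2: cheapest edge leaving the tree is Q-U (6); add U.
Step 3: cheapest edge leaving the tree is Q-T (15); add T.
Step 4: cheapest edge leaving the tree is P-T (6); add P.
Step 5: cheapest edge leaving the tree is T-X (15); add X.
Vertex order: V, Q, U, T, P, X. The 3rd vertex is U.

U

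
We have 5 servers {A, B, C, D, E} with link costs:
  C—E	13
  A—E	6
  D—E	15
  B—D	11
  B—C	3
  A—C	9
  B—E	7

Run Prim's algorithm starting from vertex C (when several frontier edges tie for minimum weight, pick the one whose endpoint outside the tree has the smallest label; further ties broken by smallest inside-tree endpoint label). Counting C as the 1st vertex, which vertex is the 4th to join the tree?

Prim's algorithm from C:
Step 1: cheapest edge leaving the tree is B—C (3); add B.
Step 2: cheapest edge leaving the tree is B—E (7); add E.
Step 3: cheapest edge leaving the tree is A—E (6); add A.
Step 4: cheapest edge leaving the tree is B—D (11); add D.
Vertex order: C, B, E, A, D. The 4th vertex is A.

A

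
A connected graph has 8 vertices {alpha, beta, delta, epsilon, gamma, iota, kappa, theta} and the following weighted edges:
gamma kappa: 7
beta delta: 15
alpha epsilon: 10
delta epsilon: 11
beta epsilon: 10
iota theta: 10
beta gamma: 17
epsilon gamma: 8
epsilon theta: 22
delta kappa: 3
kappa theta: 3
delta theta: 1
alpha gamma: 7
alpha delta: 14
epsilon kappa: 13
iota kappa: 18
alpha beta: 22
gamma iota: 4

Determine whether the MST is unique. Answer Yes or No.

No

Kruskal: consider edges lightest-first.
delta theta (1): add — endpoints in different components.
delta kappa (3): add — endpoints in different components.
kappa theta (3): skip — theta and kappa already connected.
gamma iota (4): add — endpoints in different components.
alpha gamma (7): add — endpoints in different components.
gamma kappa (7): add — endpoints in different components.
epsilon gamma (8): add — endpoints in different components.
alpha epsilon (10): skip — epsilon and alpha already connected.
beta epsilon (10): add — endpoints in different components.
Non-tree edge kappa theta has weight 3, equal to the heaviest edge on its tree cycle — swapping gives another MST of the same weight. Not unique.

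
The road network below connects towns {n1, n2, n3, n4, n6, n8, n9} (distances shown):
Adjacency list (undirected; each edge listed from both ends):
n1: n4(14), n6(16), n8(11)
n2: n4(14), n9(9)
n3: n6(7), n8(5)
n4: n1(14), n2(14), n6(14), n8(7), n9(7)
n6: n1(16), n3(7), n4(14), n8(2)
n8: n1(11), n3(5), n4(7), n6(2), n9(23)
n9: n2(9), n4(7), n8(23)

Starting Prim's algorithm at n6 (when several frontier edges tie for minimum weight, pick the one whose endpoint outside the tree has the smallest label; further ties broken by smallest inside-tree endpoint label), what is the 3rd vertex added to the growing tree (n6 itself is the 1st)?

n3

Grow the tree from n6 using Prim:
Step 1: frontier [n6 n8 2, n3 n6 7, n4 n6 14, n1 n6 16] → take n6 n8 (2); add n8.
Step 2: frontier [n3 n6 7, n4 n6 14, n1 n6 16, n3 n8 5, n4 n8 7, n1 n8 11, n8 n9 23] → take n3 n8 (5); add n3.
Step 3: frontier [n4 n6 14, n1 n6 16, n4 n8 7, n1 n8 11, n8 n9 23] → take n4 n8 (7); add n4.
Step 4: frontier [n4 n9 7, n1 n4 14, n2 n4 14, n1 n6 16, n1 n8 11, n8 n9 23] → take n4 n9 (7); add n9.
Step 5: frontier [n1 n4 14, n2 n4 14, n1 n6 16, n1 n8 11, n2 n9 9] → take n2 n9 (9); add n2.
Step 6: frontier [n1 n4 14, n1 n6 16, n1 n8 11] → take n1 n8 (11); add n1.
Vertex order: n6, n8, n3, n4, n9, n2, n1. The 3rd vertex is n3.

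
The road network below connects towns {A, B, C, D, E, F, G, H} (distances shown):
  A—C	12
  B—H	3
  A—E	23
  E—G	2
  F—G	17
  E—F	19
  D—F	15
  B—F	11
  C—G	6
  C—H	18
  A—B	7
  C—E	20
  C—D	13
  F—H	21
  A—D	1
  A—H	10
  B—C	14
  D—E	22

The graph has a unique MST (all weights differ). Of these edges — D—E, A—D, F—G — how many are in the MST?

Kruskal: consider edges lightest-first.
A—D (1): add — endpoints in different components.
E—G (2): add — endpoints in different components.
B—H (3): add — endpoints in different components.
C—G (6): add — endpoints in different components.
A—B (7): add — endpoints in different components.
A—H (10): skip — A and H already connected.
B—F (11): add — endpoints in different components.
A—C (12): add — endpoints in different components.
MST edge set: {A—D, E—G, B—H, C—G, A—B, B—F, A—C}.
Of the listed edges, {A—D} are in the MST → 1.

1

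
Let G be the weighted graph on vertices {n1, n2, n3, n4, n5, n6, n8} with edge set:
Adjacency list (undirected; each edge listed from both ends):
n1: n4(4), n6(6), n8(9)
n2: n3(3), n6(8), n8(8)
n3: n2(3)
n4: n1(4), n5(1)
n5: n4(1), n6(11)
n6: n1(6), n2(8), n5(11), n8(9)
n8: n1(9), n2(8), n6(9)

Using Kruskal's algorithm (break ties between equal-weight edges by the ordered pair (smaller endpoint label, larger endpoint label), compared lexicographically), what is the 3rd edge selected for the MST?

n1-n4

Kruskal: consider edges lightest-first.
n4–n5 (1): add — endpoints in different components.
n2–n3 (3): add — endpoints in different components.
n1–n4 (4): add — endpoints in different components.
n1–n6 (6): add — endpoints in different components.
n2–n6 (8): add — endpoints in different components.
n2–n8 (8): add — endpoints in different components.
The 3rd edge added is n1–n4.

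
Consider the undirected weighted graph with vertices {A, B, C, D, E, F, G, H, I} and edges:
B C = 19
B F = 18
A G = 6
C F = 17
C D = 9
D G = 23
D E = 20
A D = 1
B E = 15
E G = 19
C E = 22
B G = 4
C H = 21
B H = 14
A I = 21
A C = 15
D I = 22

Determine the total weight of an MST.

Kruskal: consider edges lightest-first.
A D (1): add — endpoints in different components.
B G (4): add — endpoints in different components.
A G (6): add — endpoints in different components.
C D (9): add — endpoints in different components.
B H (14): add — endpoints in different components.
A C (15): skip — A and C already connected.
B E (15): add — endpoints in different components.
C F (17): add — endpoints in different components.
B F (18): skip — B and F already connected.
B C (19): skip — B and C already connected.
E G (19): skip — E and G already connected.
D E (20): skip — D and E already connected.
A I (21): add — endpoints in different components.
MST edges: A D, B G, A G, C D, B H, B E, C F, A I; total weight 1+4+6+9+14+15+17+21 = 87.

87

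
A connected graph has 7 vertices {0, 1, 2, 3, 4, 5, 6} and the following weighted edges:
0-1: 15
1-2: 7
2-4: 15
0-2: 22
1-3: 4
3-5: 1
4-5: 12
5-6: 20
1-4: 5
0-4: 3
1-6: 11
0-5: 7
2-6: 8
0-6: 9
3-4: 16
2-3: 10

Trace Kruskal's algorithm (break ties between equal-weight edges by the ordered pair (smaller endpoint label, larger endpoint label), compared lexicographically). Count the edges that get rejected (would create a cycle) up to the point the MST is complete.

Kruskal: consider edges lightest-first.
3-5 (1): add. Components now {0} {1} {2} {3,5} {4} {6}
0-4 (3): add. Components now {0,4} {1} {2} {3,5} {6}
1-3 (4): add. Components now {0,4} {1,3,5} {2} {6}
1-4 (5): add. Components now {0,1,3,4,5} {2} {6}
0-5 (7): skip — 0 and 5 already connected.
1-2 (7): add. Components now {0,1,2,3,4,5} {6}
2-6 (8): add. Components now {0,1,2,3,4,5,6}
Edges rejected before the tree was complete: 1.

1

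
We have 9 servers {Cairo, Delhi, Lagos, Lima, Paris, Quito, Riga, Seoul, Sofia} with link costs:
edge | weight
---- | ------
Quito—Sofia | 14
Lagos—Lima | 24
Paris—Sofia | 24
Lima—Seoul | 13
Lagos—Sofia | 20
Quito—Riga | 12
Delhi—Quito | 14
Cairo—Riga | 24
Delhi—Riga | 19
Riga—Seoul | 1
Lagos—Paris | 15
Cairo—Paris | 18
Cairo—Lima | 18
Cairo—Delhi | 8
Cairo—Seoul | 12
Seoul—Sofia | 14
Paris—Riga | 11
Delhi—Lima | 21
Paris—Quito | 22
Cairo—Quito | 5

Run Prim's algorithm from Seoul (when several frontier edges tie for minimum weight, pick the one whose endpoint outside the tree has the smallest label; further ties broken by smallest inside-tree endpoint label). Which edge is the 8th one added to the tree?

Grow the tree from Seoul using Prim:
Step 1: cheapest edge leaving the tree is Riga—Seoul (1); add Riga.
Step 2: cheapest edge leaving the tree is Paris—Riga (11); add Paris.
Step 3: cheapest edge leaving the tree is Cairo—Seoul (12); add Cairo.
Step 4: cheapest edge leaving the tree is Cairo—Quito (5); add Quito.
Step 5: cheapest edge leaving the tree is Cairo—Delhi (8); add Delhi.
Step 6: cheapest edge leaving the tree is Lima—Seoul (13); add Lima.
Step 7: cheapest edge leaving the tree is Quito—Sofia (14); add Sofia.
Step 8: cheapest edge leaving the tree is Lagos—Paris (15); add Lagos.
The 8th edge added is Lagos—Paris.

Lagos-Paris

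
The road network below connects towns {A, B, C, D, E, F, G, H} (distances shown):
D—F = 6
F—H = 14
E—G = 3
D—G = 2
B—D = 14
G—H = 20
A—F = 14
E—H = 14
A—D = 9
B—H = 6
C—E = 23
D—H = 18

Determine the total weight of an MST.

63

Prim, starting at E.
Step 1: cheapest edge leaving the tree is E—G (3); add G.
Step 2: cheapest edge leaving the tree is D—G (2); add D.
Step 3: cheapest edge leaving the tree is D—F (6); add F.
Step 4: cheapest edge leaving the tree is A—D (9); add A.
Step 5: cheapest edge leaving the tree is B—D (14); add B.
Step 6: cheapest edge leaving the tree is B—H (6); add H.
Step 7: cheapest edge leaving the tree is C—E (23); add C.
MST edges: E—G, D—G, D—F, A—D, B—D, B—H, C—E; total weight 3+2+6+9+14+6+23 = 63.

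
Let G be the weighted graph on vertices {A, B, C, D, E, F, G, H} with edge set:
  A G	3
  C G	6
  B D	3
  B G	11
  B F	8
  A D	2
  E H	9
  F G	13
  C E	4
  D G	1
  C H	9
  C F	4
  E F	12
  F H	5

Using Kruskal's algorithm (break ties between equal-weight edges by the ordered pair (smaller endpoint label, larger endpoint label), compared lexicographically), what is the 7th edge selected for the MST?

C-G

Kruskal's algorithm — process edges by increasing weight (ties by edge label):
D G (1): add — endpoints in different components.
A D (2): add — endpoints in different components.
A G (3): skip — A and G already connected.
B D (3): add — endpoints in different components.
C E (4): add — endpoints in different components.
C F (4): add — endpoints in different components.
F H (5): add — endpoints in different components.
C G (6): add — endpoints in different components.
The 7th edge added is C G.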